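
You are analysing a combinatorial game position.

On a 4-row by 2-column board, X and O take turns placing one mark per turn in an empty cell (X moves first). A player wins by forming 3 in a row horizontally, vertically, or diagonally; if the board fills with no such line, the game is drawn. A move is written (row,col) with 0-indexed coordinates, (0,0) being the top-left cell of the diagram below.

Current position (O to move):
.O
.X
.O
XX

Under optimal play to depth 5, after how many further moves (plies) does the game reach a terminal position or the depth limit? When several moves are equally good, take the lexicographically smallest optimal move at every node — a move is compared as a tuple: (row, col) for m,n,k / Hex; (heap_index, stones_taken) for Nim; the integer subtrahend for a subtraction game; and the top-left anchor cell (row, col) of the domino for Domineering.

PV length from [.O/.X/.O/XX]: 3 plies

p1 O@[.O/.X/.O/XX]: (0,0)[OO/.X/.O/XX]+0* (1,0)[.O/OX/.O/XX]+0 (2,0)[.O/.X/OO/XX]+0
p2 X@[OO/.X/.O/XX]: (1,0)[OO/XX/.O/XX]+0* (2,0)[OO/.X/XO/XX]+0
p3 O@[OO/XX/.O/XX]: (2,0)[OO/XX/OO/XX]+0*
p4 X@[OO/XX/OO/XX] terminal +0; root [.O/.X/.O/XX] d5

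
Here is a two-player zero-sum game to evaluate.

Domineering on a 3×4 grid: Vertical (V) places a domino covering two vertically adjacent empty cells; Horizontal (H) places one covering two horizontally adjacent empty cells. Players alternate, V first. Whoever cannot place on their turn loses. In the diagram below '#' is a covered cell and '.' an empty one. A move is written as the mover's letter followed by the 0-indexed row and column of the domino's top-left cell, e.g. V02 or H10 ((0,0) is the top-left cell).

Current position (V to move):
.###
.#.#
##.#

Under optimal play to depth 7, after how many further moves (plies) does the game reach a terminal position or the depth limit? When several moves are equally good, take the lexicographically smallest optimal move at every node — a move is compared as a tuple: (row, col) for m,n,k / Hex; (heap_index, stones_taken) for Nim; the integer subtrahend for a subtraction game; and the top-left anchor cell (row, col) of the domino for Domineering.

PV length from [.###/.#.#/##.#]: 1 ply

p1 V@[.###/.#.#/##.#]: V00[####/##.#/##.#]+1* V12[.###/.###/####]+1
p2 H@[####/##.#/##.#] terminal -1; root [.###/.#.#/##.#] d7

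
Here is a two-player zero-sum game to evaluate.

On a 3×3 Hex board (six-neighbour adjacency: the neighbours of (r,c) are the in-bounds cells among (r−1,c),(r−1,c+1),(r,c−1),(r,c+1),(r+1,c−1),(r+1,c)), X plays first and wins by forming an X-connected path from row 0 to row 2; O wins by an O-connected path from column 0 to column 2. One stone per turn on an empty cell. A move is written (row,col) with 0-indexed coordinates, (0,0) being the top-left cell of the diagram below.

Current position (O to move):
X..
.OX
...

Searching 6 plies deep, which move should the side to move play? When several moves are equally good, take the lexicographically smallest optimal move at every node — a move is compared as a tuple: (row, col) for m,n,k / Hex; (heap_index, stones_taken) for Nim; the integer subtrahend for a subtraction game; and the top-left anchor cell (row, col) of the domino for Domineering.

O's best at [X../.OX/...]: (0,2)

p1 O@[X../.OX/...]: (0,1)[XO./.OX/...]-1 (0,2)[X.O/.OX/...]+1* (1,0)[X../OOX/...]-1 (2,0)[X../.OX/O..]-1 (2,1)[X../.OX/.O.]+1 (2,2)[X../.OX/..O]+1
p2 X@[X.O/.OX/...]: (0,1)[XXO/.OX/...]-1* (1,0)[X.O/XOX/...]-1 (2,0)[X.O/.OX/X..]-1 (2,1)[X.O/.OX/.X.]-1 (2,2)[X.O/.OX/..X]-1
p3 O@[XXO/.OX/...]: (1,0)[XXO/OOX/...]+1* (2,0)[XXO/.OX/O..]+1 (2,1)[XXO/.OX/.O.]+1 (2,2)[XXO/.OX/..O]+1
p4 X@[XXO/OOX/...] terminal -1; root [X../.OX/...] d6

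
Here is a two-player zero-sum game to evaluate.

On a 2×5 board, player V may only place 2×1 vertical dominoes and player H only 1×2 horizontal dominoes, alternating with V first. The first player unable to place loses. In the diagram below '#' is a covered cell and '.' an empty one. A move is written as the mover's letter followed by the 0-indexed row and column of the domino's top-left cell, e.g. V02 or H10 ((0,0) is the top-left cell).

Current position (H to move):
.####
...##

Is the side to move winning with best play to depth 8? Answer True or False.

H winning at [.####/...##]: True

p1 H@[.####/...##]: H10[.####/##.##]+1* H11[.####/.####]-1
p2 V@[.####/##.##] terminal -1; root [.####/...##] d8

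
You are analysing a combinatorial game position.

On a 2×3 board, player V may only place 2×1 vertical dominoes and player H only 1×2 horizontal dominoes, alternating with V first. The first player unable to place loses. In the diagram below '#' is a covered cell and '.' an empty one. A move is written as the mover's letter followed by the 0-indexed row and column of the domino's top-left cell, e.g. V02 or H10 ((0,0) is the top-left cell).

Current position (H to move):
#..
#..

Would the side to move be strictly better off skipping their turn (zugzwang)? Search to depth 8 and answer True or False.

zugzwang(#../#.., H) = False

ply 1, H at #../#.. | H01=+1→###/#..*; H11=+1→#../###
ply 2: ###/#.. is terminal -1 (V); from #../#.. depth 8
suppose H passes — search the same position with V to move:
pass> ply 1, V at #../#.. | V01=+1→##./##.*; V02=+1→#.#/#.#
pass> ply 2: ##./##. is terminal -1 (H); from #../#.. depth 8
for H: play +1, pass -1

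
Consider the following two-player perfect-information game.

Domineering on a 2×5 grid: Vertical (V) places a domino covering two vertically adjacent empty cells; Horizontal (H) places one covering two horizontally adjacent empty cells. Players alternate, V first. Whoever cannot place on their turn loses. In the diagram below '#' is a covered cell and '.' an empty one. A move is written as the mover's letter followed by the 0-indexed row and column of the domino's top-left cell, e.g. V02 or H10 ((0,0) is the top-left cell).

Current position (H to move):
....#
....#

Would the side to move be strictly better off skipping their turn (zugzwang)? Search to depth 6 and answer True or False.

zugzwang(....#/....#, H) = False

[....#/....#] H move#1: H00:-1/##..#/....#, H01:+1/.##.#/....#*, H02:-1/..###/....#, H10:-1/....#/##..#, H11:+1/....#/.##.#, H12:-1/....#/..###
[.##.#/....#] V move#2: V00:-1/###.#/#...#*, V03:-1/.####/...##
[###.#/#...#] H move#3: H11:-1/###.#/###.#, H12:+1/###.#/#.###*
[###.#/#.###] end (terminal -1, V#4); searched ....#/....# to 6
if H skipped the turn, V would face:
~ [....#/....#] V move#1: V00:-1/#...#/#...#*, V01:-1/.#..#/.#..#, V02:-1/..#.#/..#.#, V03:-1/...##/...##
~ [#...#/#...#] H move#2: H01:+1/###.#/#...#*, H02:+1/#.###/#...#, H11:+1/#...#/###.#, H12:+1/#...#/#.###
~ [###.#/#...#] V move#3: V03:-1/#####/#..##*
~ [#####/#..##] H move#4: H11:+1/#####/#####*
~ [#####/#####] end (terminal -1, V#5); searched ....#/....# to 6
compare (H): move=+1 vs pass=+1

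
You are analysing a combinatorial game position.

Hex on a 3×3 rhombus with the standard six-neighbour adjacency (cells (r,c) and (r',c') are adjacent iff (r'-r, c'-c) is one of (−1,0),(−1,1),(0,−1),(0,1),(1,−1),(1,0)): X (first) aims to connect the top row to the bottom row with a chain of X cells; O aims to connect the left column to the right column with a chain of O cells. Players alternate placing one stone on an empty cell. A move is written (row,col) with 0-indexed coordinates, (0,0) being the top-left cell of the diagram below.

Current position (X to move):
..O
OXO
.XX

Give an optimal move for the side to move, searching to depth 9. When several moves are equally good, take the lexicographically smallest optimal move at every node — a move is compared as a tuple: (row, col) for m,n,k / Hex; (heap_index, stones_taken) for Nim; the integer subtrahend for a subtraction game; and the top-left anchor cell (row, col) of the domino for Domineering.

p1 X@[..O/OXO/.XX]: (0,0)[X.O/OXO/.XX]-1 (0,1)[.XO/OXO/.XX]+1* (2,0)[..O/OXO/XXX]-1
p2 O@[.XO/OXO/.XX] terminal -1; root [..O/OXO/.XX] d9

X's best at [..O/OXO/.XX]: (0,1)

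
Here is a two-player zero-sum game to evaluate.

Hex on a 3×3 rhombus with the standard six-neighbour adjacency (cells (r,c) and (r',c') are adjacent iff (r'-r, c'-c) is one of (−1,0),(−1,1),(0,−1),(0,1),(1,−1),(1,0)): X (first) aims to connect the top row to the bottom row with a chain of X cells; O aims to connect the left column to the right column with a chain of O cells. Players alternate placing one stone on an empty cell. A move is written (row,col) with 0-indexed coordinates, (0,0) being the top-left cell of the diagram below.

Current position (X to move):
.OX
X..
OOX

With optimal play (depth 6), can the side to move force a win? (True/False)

[.OX/X../OOX] X move#1: (0,0):-1/XOX/X../OOX, (1,1):-1/.OX/XX./OOX, (1,2):+1/.OX/X.X/OOX*
[.OX/X.X/OOX] end (terminal -1, O#2); searched .OX/X../OOX to 6

X winning at [.OX/X../OOX]: True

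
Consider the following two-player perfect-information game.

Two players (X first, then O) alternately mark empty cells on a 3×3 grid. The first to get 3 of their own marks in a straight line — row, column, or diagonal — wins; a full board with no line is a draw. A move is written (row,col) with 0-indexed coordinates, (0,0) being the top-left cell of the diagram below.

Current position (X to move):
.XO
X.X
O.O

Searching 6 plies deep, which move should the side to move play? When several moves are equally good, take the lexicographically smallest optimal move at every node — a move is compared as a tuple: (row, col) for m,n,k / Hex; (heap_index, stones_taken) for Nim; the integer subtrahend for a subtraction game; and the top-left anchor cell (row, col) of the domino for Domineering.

ply 1, X at .XO/X.X/O.O | (0,0)=-1→XXO/X.X/O.O; (1,1)=+1→.XO/XXX/O.O*; (2,1)=-1→.XO/X.X/OXO
ply 2: .XO/XXX/O.O is terminal -1 (O); from .XO/X.X/O.O depth 6

X's best at [.XO/X.X/O.O]: (1,1)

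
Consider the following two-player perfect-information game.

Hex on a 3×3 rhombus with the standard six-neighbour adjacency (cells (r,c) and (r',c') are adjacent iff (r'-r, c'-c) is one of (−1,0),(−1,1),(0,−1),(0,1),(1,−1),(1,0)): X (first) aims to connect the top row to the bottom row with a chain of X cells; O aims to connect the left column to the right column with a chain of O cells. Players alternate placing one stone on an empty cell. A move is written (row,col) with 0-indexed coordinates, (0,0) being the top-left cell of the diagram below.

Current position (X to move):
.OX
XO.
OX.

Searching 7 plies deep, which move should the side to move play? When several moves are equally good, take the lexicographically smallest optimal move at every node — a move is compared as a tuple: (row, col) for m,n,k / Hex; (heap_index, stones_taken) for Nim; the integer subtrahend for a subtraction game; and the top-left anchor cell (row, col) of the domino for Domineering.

p1 X@[.OX/XO./OX.]: (0,0)[XOX/XO./OX.]-1 (1,2)[.OX/XOX/OX.]+1* (2,2)[.OX/XO./OXX]-1
p2 O@[.OX/XOX/OX.] terminal -1; root [.OX/XO./OX.] d7

X's best at [.OX/XO./OX.]: (1,2)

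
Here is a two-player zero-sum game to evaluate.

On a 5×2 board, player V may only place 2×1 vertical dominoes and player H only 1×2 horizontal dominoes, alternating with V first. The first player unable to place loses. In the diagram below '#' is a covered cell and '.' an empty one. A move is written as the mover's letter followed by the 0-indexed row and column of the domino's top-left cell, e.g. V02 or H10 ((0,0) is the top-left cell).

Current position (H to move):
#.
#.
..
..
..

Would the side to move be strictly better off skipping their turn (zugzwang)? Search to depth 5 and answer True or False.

zugzwang(#./#./../../.., H) = False

p1 H@[#./#./../../..]: H20[#./#./##/../..]-1 H30[#./#./../##/..]+1* H40[#./#./../../##]-1
p2 V@[#./#./../##/..]: V01[##/##/../##/..]-1* V11[#./##/.#/##/..]-1
p3 H@[##/##/../##/..]: H20[##/##/##/##/..]+1* H40[##/##/../##/##]+1
p4 V@[##/##/##/##/..] terminal -1; root [#./#./../../..] d5
if H skipped the turn, V would face:
~ p1 V@[#./#./../../..]: V01[##/##/../../..]-1 V11[#./##/.#/../..]-1 V20[#./#./#./#./..]+1* V21[#./#./.#/.#/..]+1 V30[#./#./../#./#.]+1 V31[#./#./../.#/.#]+1
~ p2 H@[#./#./#./#./..]: H40[#./#./#./#./##]-1*
~ p3 V@[#./#./#./#./##]: V01[##/##/#./#./##]+1* V11[#./##/##/#./##]+1 V21[#./#./##/##/##]+1
~ p4 H@[##/##/#./#./##] terminal -1; root [#./#./../../..] d5
compare (H): move=+1 vs pass=-1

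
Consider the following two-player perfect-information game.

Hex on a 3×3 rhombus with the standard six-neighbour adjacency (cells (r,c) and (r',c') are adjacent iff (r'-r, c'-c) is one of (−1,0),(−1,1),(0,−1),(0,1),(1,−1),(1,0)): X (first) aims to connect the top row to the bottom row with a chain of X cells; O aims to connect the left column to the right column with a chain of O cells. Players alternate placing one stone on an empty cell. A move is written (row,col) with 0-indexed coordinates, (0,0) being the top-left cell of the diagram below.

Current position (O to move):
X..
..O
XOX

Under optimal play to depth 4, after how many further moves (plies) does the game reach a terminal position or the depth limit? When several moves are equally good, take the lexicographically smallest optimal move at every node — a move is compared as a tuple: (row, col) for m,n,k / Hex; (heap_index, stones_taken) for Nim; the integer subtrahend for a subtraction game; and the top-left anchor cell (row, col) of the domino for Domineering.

PV length from [X../..O/XOX]: 4 plies

[X../..O/XOX] O move#1: (0,1):-1/XO./..O/XOX*, (0,2):-1/X.O/..O/XOX, (1,0):-1/X../O.O/XOX, (1,1):-1/X../.OO/XOX
[XO./..O/XOX] X move#2: (0,2):+1/XOX/..O/XOX*, (1,0):+1/XO./X.O/XOX, (1,1):+1/XO./.XO/XOX
[XOX/..O/XOX] O move#3: (1,0):-1/XOX/O.O/XOX*, (1,1):-1/XOX/.OO/XOX
[XOX/O.O/XOX] X move#4: (1,1):+1/XOX/OXO/XOX*
[XOX/OXO/XOX] end (terminal -1, O#5); searched X../..O/XOX to 4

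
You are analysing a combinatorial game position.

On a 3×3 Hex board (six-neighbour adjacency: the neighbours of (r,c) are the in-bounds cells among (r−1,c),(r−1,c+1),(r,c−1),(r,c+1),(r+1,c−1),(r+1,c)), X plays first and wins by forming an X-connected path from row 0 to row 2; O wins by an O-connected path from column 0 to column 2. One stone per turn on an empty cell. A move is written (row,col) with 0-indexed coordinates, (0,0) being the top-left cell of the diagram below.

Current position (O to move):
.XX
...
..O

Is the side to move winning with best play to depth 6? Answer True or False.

O winning at [.XX/.../..O]: True

p1 O@[.XX/.../..O]: (0,0)[OXX/.../..O]-1 (1,0)[.XX/O../..O]-1 (1,1)[.XX/.O./..O]+1* (1,2)[.XX/..O/..O]-1 (2,0)[.XX/.../O.O]-1 (2,1)[.XX/.../.OO]-1
p2 X@[.XX/.O./..O]: (0,0)[XXX/.O./..O]-1* (1,0)[.XX/XO./..O]-1 (1,2)[.XX/.OX/..O]-1 (2,0)[.XX/.O./X.O]-1 (2,1)[.XX/.O./.XO]-1
p3 O@[XXX/.O./..O]: (1,0)[XXX/OO./..O]+1* (1,2)[XXX/.OO/..O]+1 (2,0)[XXX/.O./O.O]+1 (2,1)[XXX/.O./.OO]+1
p4 X@[XXX/OO./..O]: (1,2)[XXX/OOX/..O]-1* (2,0)[XXX/OO./X.O]-1 (2,1)[XXX/OO./.XO]-1
p5 O@[XXX/OOX/..O]: (2,0)[XXX/OOX/O.O]-1 (2,1)[XXX/OOX/.OO]+1*
p6 X@[XXX/OOX/.OO] terminal -1; root [.XX/.../..O] d6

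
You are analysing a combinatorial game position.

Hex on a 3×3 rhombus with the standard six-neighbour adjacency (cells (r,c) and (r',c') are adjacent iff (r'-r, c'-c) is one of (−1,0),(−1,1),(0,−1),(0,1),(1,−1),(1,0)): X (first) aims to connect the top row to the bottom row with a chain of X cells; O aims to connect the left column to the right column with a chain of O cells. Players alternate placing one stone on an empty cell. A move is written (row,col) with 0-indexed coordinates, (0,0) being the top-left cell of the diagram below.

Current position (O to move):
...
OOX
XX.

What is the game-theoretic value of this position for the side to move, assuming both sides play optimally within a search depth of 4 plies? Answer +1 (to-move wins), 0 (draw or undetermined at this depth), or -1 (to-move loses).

p1 O@[.../OOX/XX.]: (0,0)[O../OOX/XX.]-1 (0,1)[.O./OOX/XX.]-1 (0,2)[..O/OOX/XX.]+1* (2,2)[.../OOX/XXO]-1
p2 X@[..O/OOX/XX.] terminal -1; root [.../OOX/XX.] d4

value(.../OOX/XX., O) = +1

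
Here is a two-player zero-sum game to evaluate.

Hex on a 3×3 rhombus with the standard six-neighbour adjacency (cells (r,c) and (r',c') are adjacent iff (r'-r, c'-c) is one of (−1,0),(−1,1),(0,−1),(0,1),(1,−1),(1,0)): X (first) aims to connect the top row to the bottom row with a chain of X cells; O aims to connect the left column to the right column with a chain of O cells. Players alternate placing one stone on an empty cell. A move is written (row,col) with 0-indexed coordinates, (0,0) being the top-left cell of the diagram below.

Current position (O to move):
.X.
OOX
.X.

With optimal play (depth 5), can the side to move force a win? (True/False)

O winning at [.X./OOX/.X.]: True

ply 1, O at .X./OOX/.X. | (0,0)=-1→OX./OOX/.X.; (0,2)=+1→.XO/OOX/.X.*; (2,0)=-1→.X./OOX/OX.; (2,2)=-1→.X./OOX/.XO
ply 2: .XO/OOX/.X. is terminal -1 (X); from .X./OOX/.X. depth 5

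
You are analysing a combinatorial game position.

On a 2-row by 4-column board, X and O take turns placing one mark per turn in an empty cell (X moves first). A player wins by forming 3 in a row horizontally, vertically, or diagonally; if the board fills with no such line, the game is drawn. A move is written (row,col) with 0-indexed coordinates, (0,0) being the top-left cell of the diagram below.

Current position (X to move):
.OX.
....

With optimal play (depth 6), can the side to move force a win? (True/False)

p1 X@[.OX./....]: (0,0)[XOX./....]+0* (0,3)[.OXX/....]+0 (1,0)[.OX./X...]+0 (1,1)[.OX./.X..]+0 (1,2)[.OX./..X.]+0 (1,3)[.OX./...X]+0
p2 O@[XOX./....]: (0,3)[XOXO/....]+0* (1,0)[XOX./O...]+0 (1,1)[XOX./.O..]+0 (1,2)[XOX./..O.]+0 (1,3)[XOX./...O]+0
p3 X@[XOXO/....]: (1,0)[XOXO/X...]+0* (1,1)[XOXO/.X..]+0 (1,2)[XOXO/..X.]+0 (1,3)[XOXO/...X]+0
p4 O@[XOXO/X...]: (1,1)[XOXO/XO..]+0* (1,2)[XOXO/X.O.]+0 (1,3)[XOXO/X..O]+0
p5 X@[XOXO/XO..]: (1,2)[XOXO/XOX.]+0* (1,3)[XOXO/XO.X]+0
p6 O@[XOXO/XOX.]: (1,3)[XOXO/XOXO]+0*
p7 X@[XOXO/XOXO] terminal +0; root [.OX./....] d6

X winning at [.OX./....]: False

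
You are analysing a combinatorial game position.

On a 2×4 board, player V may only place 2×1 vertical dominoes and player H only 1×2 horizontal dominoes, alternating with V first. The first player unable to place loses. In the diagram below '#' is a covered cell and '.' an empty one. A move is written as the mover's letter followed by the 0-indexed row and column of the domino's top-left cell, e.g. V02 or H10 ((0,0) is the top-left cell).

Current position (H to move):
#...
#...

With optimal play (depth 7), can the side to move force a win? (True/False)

H winning at [#.../#...]: True

p1 H@[#.../#...]: H01[###./#...]+1* H02[#.##/#...]+1 H11[#.../###.]+1 H12[#.../#.##]+1
p2 V@[###./#...]: V03[####/#..#]-1*
p3 H@[####/#..#]: H11[####/####]+1*
p4 V@[####/####] terminal -1; root [#.../#...] d7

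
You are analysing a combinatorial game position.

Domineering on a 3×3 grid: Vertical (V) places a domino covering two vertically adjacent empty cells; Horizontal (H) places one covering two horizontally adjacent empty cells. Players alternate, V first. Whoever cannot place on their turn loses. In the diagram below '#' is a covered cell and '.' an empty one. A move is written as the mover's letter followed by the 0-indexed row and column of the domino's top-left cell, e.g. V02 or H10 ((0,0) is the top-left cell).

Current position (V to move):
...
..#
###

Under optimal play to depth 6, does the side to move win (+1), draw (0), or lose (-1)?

value(.../..#/###, V) = +1

[.../..#/###] V move#1: V00:-1/#../#.#/###, V01:+1/.#./.##/###*
[.#./.##/###] end (terminal -1, H#2); searched .../..#/### to 6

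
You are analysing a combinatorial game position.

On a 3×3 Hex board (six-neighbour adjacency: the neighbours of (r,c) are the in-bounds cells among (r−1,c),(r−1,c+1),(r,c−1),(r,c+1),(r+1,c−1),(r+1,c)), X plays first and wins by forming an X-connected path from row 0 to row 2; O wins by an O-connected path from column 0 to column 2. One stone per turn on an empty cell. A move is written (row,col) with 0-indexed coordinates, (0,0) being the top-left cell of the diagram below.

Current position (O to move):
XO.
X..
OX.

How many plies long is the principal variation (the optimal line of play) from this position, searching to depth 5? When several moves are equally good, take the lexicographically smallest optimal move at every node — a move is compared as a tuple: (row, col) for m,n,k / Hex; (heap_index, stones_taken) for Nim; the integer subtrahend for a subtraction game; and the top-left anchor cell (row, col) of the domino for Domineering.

PV length from [XO./X../OX.]: 3 plies

ply 1, O at XO./X../OX. | (0,2)=-1→XOO/X../OX.; (1,1)=+1→XO./XO./OX.*; (1,2)=-1→XO./X.O/OX.; (2,2)=-1→XO./X../OXO
ply 2, X at XO./XO./OX. | (0,2)=-1→XOX/XO./OX.*; (1,2)=-1→XO./XOX/OX.; (2,2)=-1→XO./XO./OXX
ply 3, O at XOX/XO./OX. | (1,2)=+1→XOX/XOO/OX.*; (2,2)=-1→XOX/XO./OXO
ply 4: XOX/XOO/OX. is terminal -1 (X); from XO./X../OX. depth 5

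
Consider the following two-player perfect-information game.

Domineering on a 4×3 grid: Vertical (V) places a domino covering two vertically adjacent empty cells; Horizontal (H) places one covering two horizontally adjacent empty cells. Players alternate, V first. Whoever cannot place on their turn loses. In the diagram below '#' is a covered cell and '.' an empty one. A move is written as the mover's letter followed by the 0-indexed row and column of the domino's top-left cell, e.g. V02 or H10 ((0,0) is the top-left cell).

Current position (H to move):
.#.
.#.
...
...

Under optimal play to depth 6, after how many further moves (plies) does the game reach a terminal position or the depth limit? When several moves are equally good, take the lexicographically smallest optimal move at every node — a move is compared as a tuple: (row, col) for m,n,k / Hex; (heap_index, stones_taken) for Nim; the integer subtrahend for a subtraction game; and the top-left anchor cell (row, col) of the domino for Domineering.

PV length from [.#./.#./.../...]: 4 plies

p1 H@[.#./.#./.../...]: H20[.#./.#./##./...]-1* H21[.#./.#./.##/...]-1 H30[.#./.#./.../##.]-1 H31[.#./.#./.../.##]-1
p2 V@[.#./.#./##./...]: V00[##./##./##./...]+1* V02[.##/.##/##./...]+1 V12[.#./.##/###/...]+1 V22[.#./.#./###/..#]+1
p3 H@[##./##./##./...]: H30[##./##./##./##.]-1* H31[##./##./##./.##]-1
p4 V@[##./##./##./##.]: V02[###/###/##./##.]+1* V12[##./###/###/##.]+1 V22[##./##./###/###]+1
p5 H@[###/###/##./##.] terminal -1; root [.#./.#./.../...] d6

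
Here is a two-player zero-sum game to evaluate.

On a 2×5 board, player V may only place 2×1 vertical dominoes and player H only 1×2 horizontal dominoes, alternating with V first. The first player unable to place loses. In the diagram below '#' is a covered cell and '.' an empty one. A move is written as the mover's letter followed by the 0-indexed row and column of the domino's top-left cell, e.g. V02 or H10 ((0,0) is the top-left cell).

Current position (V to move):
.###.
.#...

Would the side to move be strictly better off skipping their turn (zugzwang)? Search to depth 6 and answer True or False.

[.###./.#...] V move#1: V00:-1/####./##..., V04:+1/.####/.#..#*
[.####/.#..#] H move#2: H12:-1/.####/.####*
[.####/.####] V move#3: V00:+1/#####/#####*
[#####/#####] end (terminal -1, H#4); searched .###./.#... to 6
suppose V passes — search the same position with H to move:
pass> [.###./.#...] H move#1: H12:-1/.###./.###.*, H13:-1/.###./.#.##
pass> [.###./.###.] V move#2: V00:+1/####./####.*, V04:+1/.####/.####
pass> [####./####.] end (terminal -1, H#3); searched .###./.#... to 6
for V: play +1, pass +1

zugzwang(.###./.#..., V) = False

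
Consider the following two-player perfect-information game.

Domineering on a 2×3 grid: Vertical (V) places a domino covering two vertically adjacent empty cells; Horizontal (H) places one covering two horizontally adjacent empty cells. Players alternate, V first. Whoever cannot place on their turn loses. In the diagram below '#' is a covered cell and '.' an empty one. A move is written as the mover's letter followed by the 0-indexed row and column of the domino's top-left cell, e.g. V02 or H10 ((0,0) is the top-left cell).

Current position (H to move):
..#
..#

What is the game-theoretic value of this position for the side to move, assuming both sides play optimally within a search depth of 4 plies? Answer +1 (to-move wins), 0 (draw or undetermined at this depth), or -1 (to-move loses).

value(..#/..#, H) = +1

ply 1, H at ..#/..# | H00=+1→###/..#*; H10=+1→..#/###
ply 2: ###/..# is terminal -1 (V); from ..#/..# depth 4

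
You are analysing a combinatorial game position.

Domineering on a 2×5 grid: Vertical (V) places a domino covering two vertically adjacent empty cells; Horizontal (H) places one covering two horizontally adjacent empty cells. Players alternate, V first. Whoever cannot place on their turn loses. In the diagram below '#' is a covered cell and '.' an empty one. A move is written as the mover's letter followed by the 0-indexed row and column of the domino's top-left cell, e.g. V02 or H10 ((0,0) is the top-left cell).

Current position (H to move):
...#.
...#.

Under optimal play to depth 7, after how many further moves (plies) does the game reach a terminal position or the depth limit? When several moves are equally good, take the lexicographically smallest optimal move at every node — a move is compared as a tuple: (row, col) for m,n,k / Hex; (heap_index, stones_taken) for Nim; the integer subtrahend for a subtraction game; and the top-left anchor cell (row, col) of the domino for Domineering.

PV length from [...#./...#.]: 4 plies

p1 H@[...#./...#.]: H00[##.#./...#.]-1* H01[.###./...#.]-1 H10[...#./##.#.]-1 H11[...#./.###.]-1
p2 V@[##.#./...#.]: V02[####./..##.]+1* V04[##.##/...##]-1
p3 H@[####./..##.]: H10[####./####.]-1*
p4 V@[####./####.]: V04[#####/#####]+1*
p5 H@[#####/#####] terminal -1; root [...#./...#.] d7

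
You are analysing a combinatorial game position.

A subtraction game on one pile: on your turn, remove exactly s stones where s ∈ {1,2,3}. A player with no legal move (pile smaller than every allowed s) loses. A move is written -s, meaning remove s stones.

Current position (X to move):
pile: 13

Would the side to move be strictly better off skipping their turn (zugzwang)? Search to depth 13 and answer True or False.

zugzwang(13, X) = False

[13] X move#1: -1:+1/12*, -2:-1/11, -3:-1/10
[12] O move#2: -1:-1/11*, -2:-1/10, -3:-1/9
[11] X move#3: -1:-1/10, -2:-1/9, -3:+1/8*
[8] O move#4: -1:-1/7*, -2:-1/6, -3:-1/5
[7] X move#5: -1:-1/6, -2:-1/5, -3:+1/4*
[4] O move#6: -1:-1/3*, -2:-1/2, -3:-1/1
[3] X move#7: -1:-1/2, -2:-1/1, -3:+1/0*
[0] end (terminal -1, O#8); searched 13 to 13
pass branch (O moves first from the same position):
  | [13] O move#1: -1:+1/12*, -2:-1/11, -3:-1/10
  | [12] X move#2: -1:-1/11*, -2:-1/10, -3:-1/9
  | [11] O move#3: -1:-1/10, -2:-1/9, -3:+1/8*
  | [8] X move#4: -1:-1/7*, -2:-1/6, -3:-1/5
  | [7] O move#5: -1:-1/6, -2:-1/5, -3:+1/4*
  | [4] X move#6: -1:-1/3*, -2:-1/2, -3:-1/1
  | [3] O move#7: -1:-1/2, -2:-1/1, -3:+1/0*
  | [0] end (terminal -1, X#8); searched 13 to 13
X moving scores +1; X passing scores -1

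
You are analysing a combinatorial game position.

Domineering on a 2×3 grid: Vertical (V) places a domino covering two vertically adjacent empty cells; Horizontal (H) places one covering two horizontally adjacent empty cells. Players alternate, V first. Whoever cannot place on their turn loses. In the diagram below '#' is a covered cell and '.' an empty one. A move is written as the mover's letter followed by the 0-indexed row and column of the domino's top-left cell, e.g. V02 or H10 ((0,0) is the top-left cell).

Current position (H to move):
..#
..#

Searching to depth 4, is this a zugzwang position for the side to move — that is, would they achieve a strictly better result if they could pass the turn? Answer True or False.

zugzwang(..#/..#, H) = False

[..#/..#] H move#1: H00:+1/###/..#*, H10:+1/..#/###
[###/..#] end (terminal -1, V#2); searched ..#/..# to 4
pass branch (V moves first from the same position):
  | [..#/..#] V move#1: V00:+1/#.#/#.#*, V01:+1/.##/.##
  | [#.#/#.#] end (terminal -1, H#2); searched ..#/..# to 4
H moving scores +1; H passing scores -1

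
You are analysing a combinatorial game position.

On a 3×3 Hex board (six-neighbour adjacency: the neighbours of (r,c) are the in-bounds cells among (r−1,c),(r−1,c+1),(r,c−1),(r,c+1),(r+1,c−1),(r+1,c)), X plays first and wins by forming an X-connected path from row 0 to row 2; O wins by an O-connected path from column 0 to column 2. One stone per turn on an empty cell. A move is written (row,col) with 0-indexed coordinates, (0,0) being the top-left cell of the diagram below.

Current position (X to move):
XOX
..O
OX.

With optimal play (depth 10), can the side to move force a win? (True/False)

X winning at [XOX/..O/OX.]: True

[XOX/..O/OX.] X move#1: (1,0):-1/XOX/X.O/OX., (1,1):+1/XOX/.XO/OX.*, (2,2):-1/XOX/..O/OXX
[XOX/.XO/OX.] end (terminal -1, O#2); searched XOX/..O/OX. to 10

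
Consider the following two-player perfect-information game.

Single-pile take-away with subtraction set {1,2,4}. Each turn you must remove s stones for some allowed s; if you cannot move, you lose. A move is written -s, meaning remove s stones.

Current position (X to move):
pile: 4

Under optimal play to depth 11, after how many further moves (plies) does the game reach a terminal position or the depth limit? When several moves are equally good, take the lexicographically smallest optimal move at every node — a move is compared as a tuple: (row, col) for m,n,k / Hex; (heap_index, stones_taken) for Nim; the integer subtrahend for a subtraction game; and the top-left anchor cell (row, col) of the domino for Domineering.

[4] X move#1: -1:+1/3*, -2:-1/2, -4:+1/0
[3] O move#2: -1:-1/2*, -2:-1/1
[2] X move#3: -1:-1/1, -2:+1/0*
[0] end (terminal -1, O#4); searched 4 to 11

PV length from [4]: 3 plies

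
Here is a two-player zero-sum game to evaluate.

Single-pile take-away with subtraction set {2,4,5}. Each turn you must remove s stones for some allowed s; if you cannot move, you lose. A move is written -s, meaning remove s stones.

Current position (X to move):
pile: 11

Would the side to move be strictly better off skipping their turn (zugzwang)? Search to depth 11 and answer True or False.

zugzwang(11, X) = False

p1 X@[11]: -2[9]-1 -4[7]+1* -5[6]-1
p2 O@[7]: -2[5]-1* -4[3]-1 -5[2]-1
p3 X@[5]: -2[3]-1 -4[1]+1* -5[0]+1
p4 O@[1] terminal -1; root [11] d11
pass branch (O moves first from the same position):
  | p1 O@[11]: -2[9]-1 -4[7]+1* -5[6]-1
  | p2 X@[7]: -2[5]-1* -4[3]-1 -5[2]-1
  | p3 O@[5]: -2[3]-1 -4[1]+1* -5[0]+1
  | p4 X@[1] terminal -1; root [11] d11
X moving scores +1; X passing scores -1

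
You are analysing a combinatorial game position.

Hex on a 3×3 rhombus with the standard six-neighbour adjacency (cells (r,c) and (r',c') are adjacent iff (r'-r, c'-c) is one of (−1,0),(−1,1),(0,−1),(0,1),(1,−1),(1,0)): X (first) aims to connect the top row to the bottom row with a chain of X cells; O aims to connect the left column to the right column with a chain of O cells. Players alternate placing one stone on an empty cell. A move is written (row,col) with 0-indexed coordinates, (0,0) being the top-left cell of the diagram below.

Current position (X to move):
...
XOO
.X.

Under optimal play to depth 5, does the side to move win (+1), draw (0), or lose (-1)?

value(.../XOO/.X., X) = +1

[.../XOO/.X.] X move#1: (0,0):-1/X../XOO/.X., (0,1):-1/.X./XOO/.X., (0,2):-1/..X/XOO/.X., (2,0):+1/.../XOO/XX.*, (2,2):-1/.../XOO/.XX
[.../XOO/XX.] O move#2: (0,0):-1/O../XOO/XX.*, (0,1):-1/.O./XOO/XX., (0,2):-1/..O/XOO/XX., (2,2):-1/.../XOO/XXO
[O../XOO/XX.] X move#3: (0,1):+1/OX./XOO/XX.*, (0,2):-1/O.X/XOO/XX., (2,2):-1/O../XOO/XXX
[OX./XOO/XX.] end (terminal -1, O#4); searched .../XOO/.X. to 5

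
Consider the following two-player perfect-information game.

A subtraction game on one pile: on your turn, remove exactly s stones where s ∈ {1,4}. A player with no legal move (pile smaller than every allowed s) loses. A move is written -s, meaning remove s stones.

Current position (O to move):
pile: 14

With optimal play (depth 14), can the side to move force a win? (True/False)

ply 1, O at 14 | -1=-1→13; -4=+1→10*
ply 2, X at 10 | -1=-1→9*; -4=-1→6
ply 3, O at 9 | -1=-1→8; -4=+1→5*
ply 4, X at 5 | -1=-1→4*; -4=-1→1
ply 5, O at 4 | -1=-1→3; -4=+1→0*
ply 6: 0 is terminal -1 (X); from 14 depth 14

O winning at [14]: True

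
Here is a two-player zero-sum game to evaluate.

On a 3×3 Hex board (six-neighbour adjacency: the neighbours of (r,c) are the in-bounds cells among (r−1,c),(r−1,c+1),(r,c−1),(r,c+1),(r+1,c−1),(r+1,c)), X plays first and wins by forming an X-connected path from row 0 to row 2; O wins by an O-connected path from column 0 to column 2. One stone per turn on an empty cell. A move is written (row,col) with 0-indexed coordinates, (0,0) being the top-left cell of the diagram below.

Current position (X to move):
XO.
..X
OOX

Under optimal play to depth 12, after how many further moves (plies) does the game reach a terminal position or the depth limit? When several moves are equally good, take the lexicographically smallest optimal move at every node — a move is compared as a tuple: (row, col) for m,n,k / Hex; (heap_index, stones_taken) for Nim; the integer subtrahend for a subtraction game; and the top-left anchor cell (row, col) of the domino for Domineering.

ply 1, X at XO./..X/OOX | (0,2)=+1→XOX/..X/OOX*; (1,0)=+1→XO./X.X/OOX; (1,1)=+1→XO./.XX/OOX
ply 2: XOX/..X/OOX is terminal -1 (O); from XO./..X/OOX depth 12

PV length from [XO./..X/OOX]: 1 ply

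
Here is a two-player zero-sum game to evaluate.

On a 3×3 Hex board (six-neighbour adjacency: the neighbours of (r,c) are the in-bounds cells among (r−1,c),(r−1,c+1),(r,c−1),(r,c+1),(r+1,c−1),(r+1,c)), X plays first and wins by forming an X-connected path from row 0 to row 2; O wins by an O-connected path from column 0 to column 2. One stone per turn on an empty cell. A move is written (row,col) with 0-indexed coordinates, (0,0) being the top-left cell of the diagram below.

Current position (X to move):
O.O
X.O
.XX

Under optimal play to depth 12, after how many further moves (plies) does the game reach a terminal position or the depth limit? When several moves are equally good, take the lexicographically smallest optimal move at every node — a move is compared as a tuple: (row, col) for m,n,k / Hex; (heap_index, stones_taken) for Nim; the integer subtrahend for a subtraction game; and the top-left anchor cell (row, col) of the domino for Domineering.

PV length from [O.O/X.O/.XX]: 3 plies

ply 1, X at O.O/X.O/.XX | (0,1)=+1→OXO/X.O/.XX*; (1,1)=-1→O.O/XXO/.XX; (2,0)=-1→O.O/X.O/XXX
ply 2, O at OXO/X.O/.XX | (1,1)=-1→OXO/XOO/.XX*; (2,0)=-1→OXO/X.O/OXX
ply 3, X at OXO/XOO/.XX | (2,0)=+1→OXO/XOO/XXX*
ply 4: OXO/XOO/XXX is terminal -1 (O); from O.O/X.O/.XX depth 12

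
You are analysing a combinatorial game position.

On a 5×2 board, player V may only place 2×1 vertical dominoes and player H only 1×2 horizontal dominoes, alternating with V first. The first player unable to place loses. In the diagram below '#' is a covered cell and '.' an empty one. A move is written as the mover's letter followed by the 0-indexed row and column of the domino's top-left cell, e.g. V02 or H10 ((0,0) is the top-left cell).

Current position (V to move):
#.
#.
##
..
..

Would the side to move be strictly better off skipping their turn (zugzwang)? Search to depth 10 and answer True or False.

zugzwang(#./#./##/../.., V) = False

ply 1, V at #./#./##/../.. | V01=-1→##/##/##/../..; V30=+1→#./#./##/#./#.*; V31=+1→#./#./##/.#/.#
ply 2: #./#./##/#./#. is terminal -1 (H); from #./#./##/../.. depth 10
suppose V passes — search the same position with H to move:
pass> ply 1, H at #./#./##/../.. | H30=+1→#./#./##/##/..*; H40=+1→#./#./##/../##
pass> ply 2, V at #./#./##/##/.. | V01=-1→##/##/##/##/..*
pass> ply 3, H at ##/##/##/##/.. | H40=+1→##/##/##/##/##*
pass> ply 4: ##/##/##/##/## is terminal -1 (V); from #./#./##/../.. depth 10
for V: play +1, pass -1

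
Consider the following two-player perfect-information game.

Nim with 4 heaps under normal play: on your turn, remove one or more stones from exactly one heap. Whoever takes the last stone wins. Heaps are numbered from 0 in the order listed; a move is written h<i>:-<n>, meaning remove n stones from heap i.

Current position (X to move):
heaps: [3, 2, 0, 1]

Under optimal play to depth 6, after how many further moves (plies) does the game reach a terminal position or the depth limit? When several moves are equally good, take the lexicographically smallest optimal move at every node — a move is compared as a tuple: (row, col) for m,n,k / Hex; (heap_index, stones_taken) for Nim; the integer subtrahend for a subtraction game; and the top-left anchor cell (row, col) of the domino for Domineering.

PV length from [(3,2,0,1)]: 6 plies

p1 X@[(3,2,0,1)]: h0:-1[(2,2,0,1)]-1* h0:-2[(1,2,0,1)]-1 h0:-3[(0,2,0,1)]-1 h1:-1[(3,1,0,1)]-1 h1:-2[(3,0,0,1)]-1 h3:-1[(3,2,0,0)]-1
p2 O@[(2,2,0,1)]: h0:-1[(1,2,0,1)]-1 h0:-2[(0,2,0,1)]-1 h1:-1[(2,1,0,1)]-1 h1:-2[(2,0,0,1)]-1 h3:-1[(2,2,0,0)]+1*
p3 X@[(2,2,0,0)]: h0:-1[(1,2,0,0)]-1* h0:-2[(0,2,0,0)]-1 h1:-1[(2,1,0,0)]-1 h1:-2[(2,0,0,0)]-1
p4 O@[(1,2,0,0)]: h0:-1[(0,2,0,0)]-1 h1:-1[(1,1,0,0)]+1* h1:-2[(1,0,0,0)]-1
p5 X@[(1,1,0,0)]: h0:-1[(0,1,0,0)]-1* h1:-1[(1,0,0,0)]-1
p6 O@[(0,1,0,0)]: h1:-1[(0,0,0,0)]+1*
p7 X@[(0,0,0,0)] terminal -1; root [(3,2,0,1)] d6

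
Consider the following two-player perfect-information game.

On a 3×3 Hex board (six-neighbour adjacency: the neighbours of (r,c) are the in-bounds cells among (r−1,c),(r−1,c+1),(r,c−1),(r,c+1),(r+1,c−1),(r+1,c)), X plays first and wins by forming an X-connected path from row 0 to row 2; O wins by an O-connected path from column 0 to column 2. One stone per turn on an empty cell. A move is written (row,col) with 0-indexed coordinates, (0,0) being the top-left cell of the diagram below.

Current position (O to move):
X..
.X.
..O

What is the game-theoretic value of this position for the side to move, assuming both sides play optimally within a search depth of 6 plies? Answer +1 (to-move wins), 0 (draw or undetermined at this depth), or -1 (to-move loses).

value(X../.X./..O, O) = -1

[X../.X./..O] O move#1: (0,1):-1/XO./.X./..O*, (0,2):-1/X.O/.X./..O, (1,0):-1/X../OX./..O, (1,2):-1/X../.XO/..O, (2,0):-1/X../.X./O.O, (2,1):-1/X../.X./.OO
[XO./.X./..O] X move#2: (0,2):+1/XOX/.X./..O*, (1,0):+1/XO./XX./..O, (1,2):+1/XO./.XX/..O, (2,0):+1/XO./.X./X.O, (2,1):+1/XO./.X./.XO
[XOX/.X./..O] O move#3: (1,0):-1/XOX/OX./..O*, (1,2):-1/XOX/.XO/..O, (2,0):-1/XOX/.X./O.O, (2,1):-1/XOX/.X./.OO
[XOX/OX./..O] X move#4: (1,2):+1/XOX/OXX/..O*, (2,0):+1/XOX/OX./X.O, (2,1):+1/XOX/OX./.XO
[XOX/OXX/..O] O move#5: (2,0):-1/XOX/OXX/O.O*, (2,1):-1/XOX/OXX/.OO
[XOX/OXX/O.O] X move#6: (2,1):+1/XOX/OXX/OXO*
[XOX/OXX/OXO] end (terminal -1, O#7); searched X../.X./..O to 6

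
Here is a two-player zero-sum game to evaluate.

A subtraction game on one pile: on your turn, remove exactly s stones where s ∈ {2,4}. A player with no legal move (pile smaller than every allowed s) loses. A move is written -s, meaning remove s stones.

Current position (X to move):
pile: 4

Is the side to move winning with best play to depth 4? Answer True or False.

X winning at [4]: True

p1 X@[4]: -2[2]-1 -4[0]+1*
p2 O@[0] terminal -1; root [4] d4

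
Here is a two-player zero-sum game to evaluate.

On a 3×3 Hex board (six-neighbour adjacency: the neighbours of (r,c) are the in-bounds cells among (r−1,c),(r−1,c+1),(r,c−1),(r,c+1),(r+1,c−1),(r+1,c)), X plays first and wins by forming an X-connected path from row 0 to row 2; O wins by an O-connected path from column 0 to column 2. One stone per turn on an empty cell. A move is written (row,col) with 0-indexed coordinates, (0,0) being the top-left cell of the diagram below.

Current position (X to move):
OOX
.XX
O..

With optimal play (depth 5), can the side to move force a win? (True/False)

X winning at [OOX/.XX/O..]: True

p1 X@[OOX/.XX/O..]: (1,0)[OOX/XXX/O..]+1* (2,1)[OOX/.XX/OX.]+1 (2,2)[OOX/.XX/O.X]+1
p2 O@[OOX/XXX/O..]: (2,1)[OOX/XXX/OO.]-1* (2,2)[OOX/XXX/O.O]-1
p3 X@[OOX/XXX/OO.]: (2,2)[OOX/XXX/OOX]+1*
p4 O@[OOX/XXX/OOX] terminal -1; root [OOX/.XX/O..] d5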